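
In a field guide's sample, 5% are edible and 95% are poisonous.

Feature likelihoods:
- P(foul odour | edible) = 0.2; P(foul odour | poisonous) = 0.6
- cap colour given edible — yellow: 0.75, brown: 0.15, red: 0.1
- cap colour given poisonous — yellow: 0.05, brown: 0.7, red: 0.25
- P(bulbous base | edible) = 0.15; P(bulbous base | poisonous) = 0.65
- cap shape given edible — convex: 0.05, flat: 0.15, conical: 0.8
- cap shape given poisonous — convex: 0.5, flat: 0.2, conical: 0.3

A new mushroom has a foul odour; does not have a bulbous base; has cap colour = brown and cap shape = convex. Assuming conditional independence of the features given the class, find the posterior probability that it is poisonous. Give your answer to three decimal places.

0.999

edible: 0.05 × 0.2 × 0.15 × (1−0.15) × 0.05 = 0.00006375
poisonous: 0.95 × 0.6 × 0.7 × (1−0.65) × 0.5 = 0.069825
P(poisonous | x) = 0.069825 / 0.06988875 ≈ 0.999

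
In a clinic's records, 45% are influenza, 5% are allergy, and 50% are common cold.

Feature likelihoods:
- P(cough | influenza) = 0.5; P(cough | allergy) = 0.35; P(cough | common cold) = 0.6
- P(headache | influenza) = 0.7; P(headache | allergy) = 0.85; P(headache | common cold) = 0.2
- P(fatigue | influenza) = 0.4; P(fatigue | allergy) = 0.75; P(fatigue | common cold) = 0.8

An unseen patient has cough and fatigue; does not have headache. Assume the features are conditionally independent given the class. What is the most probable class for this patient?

common cold

influenza: 0.45 × 0.5 × (1−0.7) × 0.4 = 0.027
allergy: 0.05 × 0.35 × (1−0.85) × 0.75 = 0.00196875
common cold: 0.5 × 0.6 × (1−0.2) × 0.8 = 0.192
Highest score → common cold.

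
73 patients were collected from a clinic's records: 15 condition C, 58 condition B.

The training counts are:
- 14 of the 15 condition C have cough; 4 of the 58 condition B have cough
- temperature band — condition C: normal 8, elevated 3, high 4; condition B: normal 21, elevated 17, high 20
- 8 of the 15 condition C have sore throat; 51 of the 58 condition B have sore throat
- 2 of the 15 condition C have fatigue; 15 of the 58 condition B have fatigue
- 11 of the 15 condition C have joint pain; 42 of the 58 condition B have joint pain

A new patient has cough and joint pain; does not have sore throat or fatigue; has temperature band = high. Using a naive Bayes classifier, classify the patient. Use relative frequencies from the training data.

condition C

condition C: (15/73) × (14/15) × (4/15) × (7/15) × (13/15) × (11/15) ≈ 0.0151682
condition B: (58/73) × (4/58) × (20/58) × (7/58) × (43/58) × (42/58) ≈ 0.00122425
Highest score → condition C.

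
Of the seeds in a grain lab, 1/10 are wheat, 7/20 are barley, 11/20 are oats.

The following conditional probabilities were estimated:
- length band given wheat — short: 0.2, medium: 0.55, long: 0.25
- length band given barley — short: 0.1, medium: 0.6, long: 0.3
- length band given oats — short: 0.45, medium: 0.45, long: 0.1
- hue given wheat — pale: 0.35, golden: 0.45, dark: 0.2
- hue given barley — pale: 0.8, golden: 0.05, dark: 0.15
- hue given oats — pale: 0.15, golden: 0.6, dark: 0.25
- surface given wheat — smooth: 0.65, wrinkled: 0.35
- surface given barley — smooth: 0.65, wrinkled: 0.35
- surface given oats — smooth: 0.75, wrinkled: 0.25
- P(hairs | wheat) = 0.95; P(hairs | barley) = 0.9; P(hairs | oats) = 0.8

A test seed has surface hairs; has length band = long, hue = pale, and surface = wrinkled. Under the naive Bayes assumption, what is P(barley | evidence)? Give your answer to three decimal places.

0.853

wheat: 0.1 × 0.25 × 0.35 × 0.35 × 0.95 = 0.002909375
barley: 0.35 × 0.3 × 0.8 × 0.35 × 0.9 = 0.02646
oats: 0.55 × 0.1 × 0.15 × 0.25 × 0.8 = 0.00165
P(barley | x) = 0.02646 / 0.031019375 ≈ 0.853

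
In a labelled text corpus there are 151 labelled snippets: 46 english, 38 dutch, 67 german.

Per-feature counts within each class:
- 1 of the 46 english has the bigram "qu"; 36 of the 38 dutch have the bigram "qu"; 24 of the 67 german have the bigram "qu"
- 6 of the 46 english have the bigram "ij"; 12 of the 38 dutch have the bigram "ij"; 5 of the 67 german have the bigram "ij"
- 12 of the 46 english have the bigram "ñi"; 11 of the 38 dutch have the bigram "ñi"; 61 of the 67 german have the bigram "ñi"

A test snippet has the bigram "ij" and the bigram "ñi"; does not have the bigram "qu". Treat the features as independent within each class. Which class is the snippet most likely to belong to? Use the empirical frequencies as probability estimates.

german

english: (46/151) × (45/46) × (6/46) × (12/46) ≈ 0.0101403
dutch: (38/151) × (2/38) × (12/38) × (11/38) ≈ 0.00121076
german: (67/151) × (43/67) × (5/67) × (61/67) ≈ 0.0193483
Highest score → german.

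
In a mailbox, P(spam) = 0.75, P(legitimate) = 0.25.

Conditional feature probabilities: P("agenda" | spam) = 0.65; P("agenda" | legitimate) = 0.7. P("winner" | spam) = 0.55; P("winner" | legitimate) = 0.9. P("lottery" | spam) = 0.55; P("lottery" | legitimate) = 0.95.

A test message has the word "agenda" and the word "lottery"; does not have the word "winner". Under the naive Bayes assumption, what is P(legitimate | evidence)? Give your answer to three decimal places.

spam: 0.75 × 0.65 × (1−0.55) × 0.55 = 0.12065625
legitimate: 0.25 × 0.7 × (1−0.9) × 0.95 = 0.016625
P(legitimate | x) = 0.016625 / 0.13728125 ≈ 0.121

0.121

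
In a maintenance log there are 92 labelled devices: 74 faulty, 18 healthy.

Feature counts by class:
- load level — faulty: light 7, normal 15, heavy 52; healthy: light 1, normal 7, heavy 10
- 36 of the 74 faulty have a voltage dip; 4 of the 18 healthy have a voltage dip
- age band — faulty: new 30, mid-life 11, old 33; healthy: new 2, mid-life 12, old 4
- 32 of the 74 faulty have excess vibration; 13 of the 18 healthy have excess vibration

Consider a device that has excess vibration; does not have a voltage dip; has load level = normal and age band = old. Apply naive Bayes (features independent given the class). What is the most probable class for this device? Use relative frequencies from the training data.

faulty: (74/92) × (15/74) × (38/74) × (33/74) × (32/74) ≈ 0.0161457
healthy: (18/92) × (7/18) × (14/18) × (4/18) × (13/18) ≈ 0.00949782
Highest score → faulty.

faulty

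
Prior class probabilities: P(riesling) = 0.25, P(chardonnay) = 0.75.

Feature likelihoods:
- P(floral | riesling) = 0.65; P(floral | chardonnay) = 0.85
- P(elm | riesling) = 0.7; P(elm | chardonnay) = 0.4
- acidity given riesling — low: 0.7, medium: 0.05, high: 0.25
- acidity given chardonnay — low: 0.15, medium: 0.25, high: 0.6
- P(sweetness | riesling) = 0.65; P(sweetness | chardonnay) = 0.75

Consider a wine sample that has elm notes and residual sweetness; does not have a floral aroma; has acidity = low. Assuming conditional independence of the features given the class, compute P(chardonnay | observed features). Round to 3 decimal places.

riesling: 0.25 × (1−0.65) × 0.7 × 0.7 × 0.65 = 0.02786875
chardonnay: 0.75 × (1−0.85) × 0.4 × 0.15 × 0.75 = 0.0050625
P(chardonnay | x) = 0.0050625 / 0.03293125 ≈ 0.154

0.154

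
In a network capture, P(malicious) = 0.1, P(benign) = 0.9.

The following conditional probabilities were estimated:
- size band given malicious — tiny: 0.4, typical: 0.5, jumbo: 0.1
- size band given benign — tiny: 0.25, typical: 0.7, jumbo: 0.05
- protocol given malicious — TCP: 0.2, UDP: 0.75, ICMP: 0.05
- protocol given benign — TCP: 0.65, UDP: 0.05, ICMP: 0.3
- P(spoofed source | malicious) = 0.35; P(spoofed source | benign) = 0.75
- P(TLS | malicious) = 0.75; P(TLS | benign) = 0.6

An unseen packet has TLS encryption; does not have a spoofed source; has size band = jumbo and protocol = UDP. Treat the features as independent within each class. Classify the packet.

malicious

malicious: 0.1 × 0.1 × 0.75 × (1−0.35) × 0.75 = 0.00365625
benign: 0.9 × 0.05 × 0.05 × (1−0.75) × 0.6 = 0.0003375
Highest score → malicious.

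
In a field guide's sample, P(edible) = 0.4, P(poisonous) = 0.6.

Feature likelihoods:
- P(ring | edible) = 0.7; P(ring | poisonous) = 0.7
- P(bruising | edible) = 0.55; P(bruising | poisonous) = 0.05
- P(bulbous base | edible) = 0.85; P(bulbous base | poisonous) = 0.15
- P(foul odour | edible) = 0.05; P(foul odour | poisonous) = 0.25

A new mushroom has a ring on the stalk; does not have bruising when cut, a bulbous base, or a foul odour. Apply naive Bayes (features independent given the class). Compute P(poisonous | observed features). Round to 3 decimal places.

edible: 0.4 × 0.7 × (1−0.55) × (1−0.85) × (1−0.05) = 0.017955
poisonous: 0.6 × 0.7 × (1−0.05) × (1−0.15) × (1−0.25) = 0.2543625
P(poisonous | x) = 0.2543625 / 0.2723175 ≈ 0.934

0.934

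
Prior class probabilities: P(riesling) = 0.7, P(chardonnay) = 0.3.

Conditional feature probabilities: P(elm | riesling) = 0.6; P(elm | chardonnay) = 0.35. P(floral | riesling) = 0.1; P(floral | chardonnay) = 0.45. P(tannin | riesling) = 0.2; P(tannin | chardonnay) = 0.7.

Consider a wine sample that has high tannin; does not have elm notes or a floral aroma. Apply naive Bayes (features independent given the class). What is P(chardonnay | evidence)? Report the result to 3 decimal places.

0.598

riesling: 0.7 × (1−0.6) × (1−0.1) × 0.2 = 0.0504
chardonnay: 0.3 × (1−0.35) × (1−0.45) × 0.7 = 0.075075
P(chardonnay | x) = 0.075075 / 0.125475 ≈ 0.598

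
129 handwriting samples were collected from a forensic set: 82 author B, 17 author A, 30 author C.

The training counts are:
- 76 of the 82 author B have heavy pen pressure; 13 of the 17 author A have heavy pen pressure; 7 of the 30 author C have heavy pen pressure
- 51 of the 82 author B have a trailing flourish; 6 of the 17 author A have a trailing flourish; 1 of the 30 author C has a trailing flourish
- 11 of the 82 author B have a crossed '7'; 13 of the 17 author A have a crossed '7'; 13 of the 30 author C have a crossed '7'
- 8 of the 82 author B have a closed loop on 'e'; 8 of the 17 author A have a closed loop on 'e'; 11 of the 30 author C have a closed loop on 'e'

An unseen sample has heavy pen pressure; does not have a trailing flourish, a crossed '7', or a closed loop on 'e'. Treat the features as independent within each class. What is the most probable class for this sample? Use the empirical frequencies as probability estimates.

author B: (82/129) × (76/82) × (31/82) × (71/82) × (74/82) ≈ 0.174034
author A: (17/129) × (13/17) × (11/17) × (4/17) × (9/17) ≈ 0.00812273
author C: (30/129) × (7/30) × (29/30) × (17/30) × (19/30) ≈ 0.0188254
Highest score → author B.

author B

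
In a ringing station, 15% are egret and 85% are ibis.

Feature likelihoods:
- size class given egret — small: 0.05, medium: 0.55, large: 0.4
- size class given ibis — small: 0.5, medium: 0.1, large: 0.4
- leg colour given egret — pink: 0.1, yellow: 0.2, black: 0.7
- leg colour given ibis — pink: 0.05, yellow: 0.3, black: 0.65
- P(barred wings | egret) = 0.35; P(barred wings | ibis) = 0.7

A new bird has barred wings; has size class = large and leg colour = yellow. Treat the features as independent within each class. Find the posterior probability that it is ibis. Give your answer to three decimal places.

0.944

egret: 0.15 × 0.4 × 0.2 × 0.35 = 0.0042
ibis: 0.85 × 0.4 × 0.3 × 0.7 = 0.0714
P(ibis | x) = 0.0714 / 0.0756 ≈ 0.944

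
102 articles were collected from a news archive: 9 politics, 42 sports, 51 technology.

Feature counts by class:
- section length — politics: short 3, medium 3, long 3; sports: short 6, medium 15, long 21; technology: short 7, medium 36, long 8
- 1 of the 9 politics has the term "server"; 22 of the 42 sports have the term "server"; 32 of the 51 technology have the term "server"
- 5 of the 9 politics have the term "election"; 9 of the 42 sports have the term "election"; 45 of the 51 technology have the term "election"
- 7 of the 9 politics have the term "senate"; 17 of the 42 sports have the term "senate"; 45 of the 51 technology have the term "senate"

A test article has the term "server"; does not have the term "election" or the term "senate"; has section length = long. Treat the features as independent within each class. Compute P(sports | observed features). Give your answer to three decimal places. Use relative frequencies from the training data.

0.980

politics: (9/102) × (3/9) × (1/9) × (4/9) × (2/9) ≈ 0.000322763
sports: (42/102) × (21/42) × (22/42) × (33/42) × (25/42) ≈ 0.0504368
technology: (51/102) × (8/51) × (32/51) × (6/51) × (6/51) ≈ 0.000681133
P(sports | x) = 0.0504368 / 0.051440696 ≈ 0.980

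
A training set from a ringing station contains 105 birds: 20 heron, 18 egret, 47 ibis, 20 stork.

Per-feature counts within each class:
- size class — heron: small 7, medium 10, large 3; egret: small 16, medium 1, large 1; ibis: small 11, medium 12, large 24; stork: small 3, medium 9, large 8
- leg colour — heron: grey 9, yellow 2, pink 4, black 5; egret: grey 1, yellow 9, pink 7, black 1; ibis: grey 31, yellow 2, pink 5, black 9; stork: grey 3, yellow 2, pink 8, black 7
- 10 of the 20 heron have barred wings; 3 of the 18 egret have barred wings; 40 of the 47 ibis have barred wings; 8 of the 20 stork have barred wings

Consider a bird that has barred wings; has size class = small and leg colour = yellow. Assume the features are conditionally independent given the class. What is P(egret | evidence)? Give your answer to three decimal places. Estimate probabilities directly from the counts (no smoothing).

0.606

heron: (20/105) × (7/20) × (2/20) × (10/20) ≈ 0.00333333
egret: (18/105) × (16/18) × (9/18) × (3/18) ≈ 0.0126984
ibis: (47/105) × (11/47) × (2/47) × (40/47) ≈ 0.003794
stork: (20/105) × (3/20) × (2/20) × (8/20) ≈ 0.00114286
P(egret | x) = 0.0126984 / 0.02096859 ≈ 0.606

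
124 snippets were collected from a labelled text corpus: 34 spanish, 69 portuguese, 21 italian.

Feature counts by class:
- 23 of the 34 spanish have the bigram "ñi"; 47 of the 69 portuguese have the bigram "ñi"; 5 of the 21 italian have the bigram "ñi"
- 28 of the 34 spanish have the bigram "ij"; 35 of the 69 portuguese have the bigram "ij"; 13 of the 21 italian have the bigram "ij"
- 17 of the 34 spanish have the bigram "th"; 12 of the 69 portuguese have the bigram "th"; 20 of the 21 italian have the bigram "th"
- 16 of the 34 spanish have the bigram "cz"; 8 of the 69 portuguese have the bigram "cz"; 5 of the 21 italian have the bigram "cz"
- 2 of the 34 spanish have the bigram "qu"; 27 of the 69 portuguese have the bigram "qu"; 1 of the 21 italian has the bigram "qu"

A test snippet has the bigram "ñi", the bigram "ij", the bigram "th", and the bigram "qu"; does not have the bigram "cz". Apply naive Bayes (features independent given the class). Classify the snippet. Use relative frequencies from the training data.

portuguese

spanish: (34/124) × (23/34) × (28/34) × (17/34) × (18/34) × (2/34) ≈ 0.00237848
portuguese: (69/124) × (47/69) × (35/69) × (12/69) × (61/69) × (27/69) ≈ 0.0115671
italian: (21/124) × (5/21) × (13/21) × (20/21) × (16/21) × (1/21) ≈ 0.000862511
Highest score → portuguese.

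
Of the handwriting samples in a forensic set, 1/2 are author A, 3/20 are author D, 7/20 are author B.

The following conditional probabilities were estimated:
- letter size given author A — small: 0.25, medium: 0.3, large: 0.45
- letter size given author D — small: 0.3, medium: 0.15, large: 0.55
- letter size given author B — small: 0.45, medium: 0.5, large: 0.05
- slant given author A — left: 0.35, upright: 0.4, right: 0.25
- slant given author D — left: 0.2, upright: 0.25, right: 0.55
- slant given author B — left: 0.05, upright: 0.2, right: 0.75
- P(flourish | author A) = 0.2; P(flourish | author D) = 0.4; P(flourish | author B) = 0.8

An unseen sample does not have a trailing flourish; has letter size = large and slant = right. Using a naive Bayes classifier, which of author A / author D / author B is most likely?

author A

author A: 0.5 × 0.45 × 0.25 × (1−0.2) = 0.045
author D: 0.15 × 0.55 × 0.55 × (1−0.4) = 0.027225
author B: 0.35 × 0.05 × 0.75 × (1−0.8) = 0.002625
Highest score → author A.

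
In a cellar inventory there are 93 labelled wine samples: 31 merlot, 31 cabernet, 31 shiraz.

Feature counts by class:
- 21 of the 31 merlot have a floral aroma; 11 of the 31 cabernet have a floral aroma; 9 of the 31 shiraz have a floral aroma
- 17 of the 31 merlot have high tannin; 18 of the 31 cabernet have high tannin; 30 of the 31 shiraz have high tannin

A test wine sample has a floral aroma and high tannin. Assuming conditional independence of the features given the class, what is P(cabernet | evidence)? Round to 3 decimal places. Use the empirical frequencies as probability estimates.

0.240

merlot: (31/93) × (21/31) × (17/31) ≈ 0.123829
cabernet: (31/93) × (11/31) × (18/31) ≈ 0.0686785
shiraz: (31/93) × (9/31) × (30/31) ≈ 0.0936524
P(cabernet | x) = 0.0686785 / 0.2861599 ≈ 0.240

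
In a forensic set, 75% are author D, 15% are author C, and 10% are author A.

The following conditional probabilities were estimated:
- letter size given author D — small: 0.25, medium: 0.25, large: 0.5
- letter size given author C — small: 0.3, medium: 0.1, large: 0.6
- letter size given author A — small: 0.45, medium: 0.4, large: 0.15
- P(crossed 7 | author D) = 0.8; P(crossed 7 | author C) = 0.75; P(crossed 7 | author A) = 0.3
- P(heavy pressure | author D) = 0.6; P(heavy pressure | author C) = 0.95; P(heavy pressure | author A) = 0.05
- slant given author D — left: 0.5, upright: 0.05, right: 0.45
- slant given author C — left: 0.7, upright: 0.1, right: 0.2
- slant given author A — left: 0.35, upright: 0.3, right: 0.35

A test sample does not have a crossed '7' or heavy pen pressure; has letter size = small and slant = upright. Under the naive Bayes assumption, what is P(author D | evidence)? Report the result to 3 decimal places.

author D: 0.75 × 0.25 × (1−0.8) × (1−0.6) × 0.05 = 0.00075
author C: 0.15 × 0.3 × (1−0.75) × (1−0.95) × 0.1 = 0.00005625
author A: 0.1 × 0.45 × (1−0.3) × (1−0.05) × 0.3 = 0.0089775
P(author D | x) = 0.00075 / 0.00978375 ≈ 0.077

0.077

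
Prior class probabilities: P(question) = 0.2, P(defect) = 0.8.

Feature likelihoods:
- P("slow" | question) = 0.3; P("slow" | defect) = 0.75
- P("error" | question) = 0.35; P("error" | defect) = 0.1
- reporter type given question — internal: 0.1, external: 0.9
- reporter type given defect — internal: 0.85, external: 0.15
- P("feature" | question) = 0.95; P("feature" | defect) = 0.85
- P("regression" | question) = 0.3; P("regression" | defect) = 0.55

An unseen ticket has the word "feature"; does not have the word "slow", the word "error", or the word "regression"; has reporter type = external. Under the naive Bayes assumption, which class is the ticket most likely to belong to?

question: 0.2 × (1−0.3) × (1−0.35) × 0.9 × 0.95 × (1−0.3) = 0.0544635
defect: 0.8 × (1−0.75) × (1−0.1) × 0.15 × 0.85 × (1−0.55) = 0.0103275
Highest score → question.

question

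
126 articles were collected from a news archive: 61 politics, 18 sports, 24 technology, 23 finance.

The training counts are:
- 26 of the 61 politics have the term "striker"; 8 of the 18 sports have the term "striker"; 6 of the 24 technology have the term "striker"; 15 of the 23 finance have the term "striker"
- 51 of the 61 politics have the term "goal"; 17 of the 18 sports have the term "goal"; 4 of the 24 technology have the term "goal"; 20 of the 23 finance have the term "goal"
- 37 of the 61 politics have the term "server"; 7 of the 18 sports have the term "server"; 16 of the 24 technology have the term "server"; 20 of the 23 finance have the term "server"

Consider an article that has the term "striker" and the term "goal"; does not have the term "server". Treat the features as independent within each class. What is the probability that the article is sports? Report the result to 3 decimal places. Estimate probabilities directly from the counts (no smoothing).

0.304

politics: (61/126) × (26/61) × (51/61) × (24/61) ≈ 0.0678773
sports: (18/126) × (8/18) × (17/18) × (11/18) ≈ 0.0366451
technology: (24/126) × (6/24) × (4/24) × (8/24) ≈ 0.0026455
finance: (23/126) × (15/23) × (20/23) × (3/23) ≈ 0.0135026
P(sports | x) = 0.0366451 / 0.1206705 ≈ 0.304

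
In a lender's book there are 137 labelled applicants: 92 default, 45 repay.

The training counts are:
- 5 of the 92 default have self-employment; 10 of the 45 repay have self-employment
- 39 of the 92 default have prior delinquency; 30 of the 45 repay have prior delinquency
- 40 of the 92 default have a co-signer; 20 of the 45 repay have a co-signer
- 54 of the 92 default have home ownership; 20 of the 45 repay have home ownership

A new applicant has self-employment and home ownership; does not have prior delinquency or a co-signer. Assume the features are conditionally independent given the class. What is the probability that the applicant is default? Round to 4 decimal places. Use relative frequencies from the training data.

0.5373

default: (92/137) × (5/92) × (53/92) × (52/92) × (54/92) ≈ 0.00697524
repay: (45/137) × (10/45) × (15/45) × (25/45) × (20/45) ≈ 0.00600763
P(default | x) = 0.00697524 / 0.01298287 ≈ 0.5373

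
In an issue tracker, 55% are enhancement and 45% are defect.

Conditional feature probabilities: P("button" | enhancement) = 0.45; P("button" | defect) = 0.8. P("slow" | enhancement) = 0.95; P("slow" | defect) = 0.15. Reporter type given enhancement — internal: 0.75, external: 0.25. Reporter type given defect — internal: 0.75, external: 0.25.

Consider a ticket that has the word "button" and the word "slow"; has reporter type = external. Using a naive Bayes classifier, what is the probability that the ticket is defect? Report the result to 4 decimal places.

enhancement: 0.55 × 0.45 × 0.95 × 0.25 = 0.05878125
defect: 0.45 × 0.8 × 0.15 × 0.25 = 0.0135
P(defect | x) = 0.0135 / 0.07228125 ≈ 0.1868

0.1868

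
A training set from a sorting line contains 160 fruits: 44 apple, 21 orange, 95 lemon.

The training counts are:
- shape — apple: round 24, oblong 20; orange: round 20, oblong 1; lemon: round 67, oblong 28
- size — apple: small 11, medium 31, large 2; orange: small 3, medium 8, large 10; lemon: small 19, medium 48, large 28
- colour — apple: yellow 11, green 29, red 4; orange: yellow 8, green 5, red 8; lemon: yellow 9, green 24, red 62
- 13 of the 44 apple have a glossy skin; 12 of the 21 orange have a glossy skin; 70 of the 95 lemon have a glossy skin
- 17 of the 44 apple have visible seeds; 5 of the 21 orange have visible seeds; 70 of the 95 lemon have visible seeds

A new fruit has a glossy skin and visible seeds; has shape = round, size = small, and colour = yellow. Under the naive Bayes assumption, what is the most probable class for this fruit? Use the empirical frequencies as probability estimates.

apple: (44/160) × (24/44) × (11/44) × (11/44) × (13/44) × (17/44) ≈ 0.00107018
orange: (21/160) × (20/21) × (3/21) × (8/21) × (12/21) × (5/21) ≈ 0.00092554
lemon: (95/160) × (67/95) × (19/95) × (9/95) × (70/95) × (70/95) ≈ 0.00430777
Highest score → lemon.

lemon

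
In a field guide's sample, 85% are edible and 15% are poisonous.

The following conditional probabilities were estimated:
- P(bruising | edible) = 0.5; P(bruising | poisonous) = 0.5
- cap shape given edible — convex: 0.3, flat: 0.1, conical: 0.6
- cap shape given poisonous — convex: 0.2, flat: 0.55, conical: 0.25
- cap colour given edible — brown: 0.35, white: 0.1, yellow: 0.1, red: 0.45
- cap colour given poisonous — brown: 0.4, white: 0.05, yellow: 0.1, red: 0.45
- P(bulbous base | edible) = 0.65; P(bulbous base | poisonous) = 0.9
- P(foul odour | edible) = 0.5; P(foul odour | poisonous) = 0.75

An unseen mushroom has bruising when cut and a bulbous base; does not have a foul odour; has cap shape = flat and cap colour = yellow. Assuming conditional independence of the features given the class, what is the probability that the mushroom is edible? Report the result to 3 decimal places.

edible: 0.85 × 0.5 × 0.1 × 0.1 × 0.65 × (1−0.5) = 0.00138125
poisonous: 0.15 × 0.5 × 0.55 × 0.1 × 0.9 × (1−0.75) = 0.000928125
P(edible | x) = 0.00138125 / 0.002309375 ≈ 0.598

0.598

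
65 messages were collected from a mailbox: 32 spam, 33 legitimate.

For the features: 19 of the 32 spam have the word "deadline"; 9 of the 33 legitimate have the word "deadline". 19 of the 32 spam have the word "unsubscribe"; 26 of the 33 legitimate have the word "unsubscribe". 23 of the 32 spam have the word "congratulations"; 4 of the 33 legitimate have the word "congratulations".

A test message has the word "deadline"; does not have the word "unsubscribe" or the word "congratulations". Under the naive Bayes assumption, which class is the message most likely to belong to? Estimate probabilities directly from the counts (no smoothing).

spam: (32/65) × (19/32) × (13/32) × (9/32) = 0.0333984375
legitimate: (33/65) × (9/33) × (7/33) × (29/33) ≈ 0.0258106
Highest score → spam.

spam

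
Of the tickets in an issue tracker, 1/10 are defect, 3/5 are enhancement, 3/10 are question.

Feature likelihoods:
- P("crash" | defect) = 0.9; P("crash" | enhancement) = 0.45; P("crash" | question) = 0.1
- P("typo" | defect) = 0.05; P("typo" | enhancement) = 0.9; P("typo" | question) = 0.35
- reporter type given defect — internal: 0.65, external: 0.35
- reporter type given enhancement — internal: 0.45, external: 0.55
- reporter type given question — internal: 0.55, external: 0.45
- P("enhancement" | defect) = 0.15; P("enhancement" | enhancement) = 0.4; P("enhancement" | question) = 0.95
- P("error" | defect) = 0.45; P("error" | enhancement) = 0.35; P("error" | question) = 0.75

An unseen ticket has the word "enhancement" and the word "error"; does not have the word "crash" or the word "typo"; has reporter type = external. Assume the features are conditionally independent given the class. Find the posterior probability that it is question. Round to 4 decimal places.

defect: 0.1 × (1−0.9) × (1−0.05) × 0.35 × 0.15 × 0.45 = 0.0002244375
enhancement: 0.6 × (1−0.45) × (1−0.9) × 0.55 × 0.4 × 0.35 = 0.002541
question: 0.3 × (1−0.1) × (1−0.35) × 0.45 × 0.95 × 0.75 = 0.0562696875
P(question | x) = 0.0562696875 / 0.059035125 ≈ 0.9532

0.9532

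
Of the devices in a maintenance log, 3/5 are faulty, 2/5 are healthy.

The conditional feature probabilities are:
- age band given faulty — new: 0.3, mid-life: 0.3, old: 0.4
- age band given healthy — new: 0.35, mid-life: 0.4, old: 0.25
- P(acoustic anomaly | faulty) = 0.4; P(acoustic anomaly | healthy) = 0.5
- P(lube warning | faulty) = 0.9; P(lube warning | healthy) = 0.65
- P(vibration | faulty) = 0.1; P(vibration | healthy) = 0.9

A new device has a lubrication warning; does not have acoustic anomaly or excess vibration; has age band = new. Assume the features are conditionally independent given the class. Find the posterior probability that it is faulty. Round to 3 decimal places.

0.951

faulty: 0.6 × 0.3 × (1−0.4) × 0.9 × (1−0.1) = 0.08748
healthy: 0.4 × 0.35 × (1−0.5) × 0.65 × (1−0.9) = 0.00455
P(faulty | x) = 0.08748 / 0.09203 ≈ 0.951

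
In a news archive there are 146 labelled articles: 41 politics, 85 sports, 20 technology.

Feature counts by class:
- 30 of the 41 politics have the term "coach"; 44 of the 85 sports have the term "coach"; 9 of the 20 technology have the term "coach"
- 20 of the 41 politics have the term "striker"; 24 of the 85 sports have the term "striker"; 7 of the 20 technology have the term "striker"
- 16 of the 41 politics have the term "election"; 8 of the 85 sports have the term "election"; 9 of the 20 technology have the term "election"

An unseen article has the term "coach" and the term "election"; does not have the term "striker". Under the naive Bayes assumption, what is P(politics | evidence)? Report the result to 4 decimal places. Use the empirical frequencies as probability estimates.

0.5169

politics: (41/146) × (30/41) × (21/41) × (16/41) ≈ 0.0410714
sports: (85/146) × (44/85) × (61/85) × (8/85) ≈ 0.0203555
technology: (20/146) × (9/20) × (13/20) × (9/20) ≈ 0.0180308
P(politics | x) = 0.0410714 / 0.0794577 ≈ 0.5169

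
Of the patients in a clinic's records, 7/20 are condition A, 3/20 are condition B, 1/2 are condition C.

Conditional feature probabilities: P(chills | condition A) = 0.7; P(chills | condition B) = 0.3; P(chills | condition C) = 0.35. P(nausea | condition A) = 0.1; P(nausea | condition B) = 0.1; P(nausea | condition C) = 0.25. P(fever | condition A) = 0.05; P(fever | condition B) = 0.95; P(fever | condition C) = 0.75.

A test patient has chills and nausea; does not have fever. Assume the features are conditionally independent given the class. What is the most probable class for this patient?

condition A

condition A: 0.35 × 0.7 × 0.1 × (1−0.05) = 0.023275
condition B: 0.15 × 0.3 × 0.1 × (1−0.95) = 0.000225
condition C: 0.5 × 0.35 × 0.25 × (1−0.75) = 0.0109375
Highest score → condition A.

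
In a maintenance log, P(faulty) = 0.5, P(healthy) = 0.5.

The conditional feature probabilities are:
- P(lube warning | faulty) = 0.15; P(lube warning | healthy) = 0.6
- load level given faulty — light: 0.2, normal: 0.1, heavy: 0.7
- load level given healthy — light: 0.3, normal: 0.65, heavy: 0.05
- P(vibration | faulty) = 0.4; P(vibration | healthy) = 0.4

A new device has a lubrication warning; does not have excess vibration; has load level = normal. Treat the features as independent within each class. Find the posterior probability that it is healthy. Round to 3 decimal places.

faulty: 0.5 × 0.15 × 0.1 × (1−0.4) = 0.0045
healthy: 0.5 × 0.6 × 0.65 × (1−0.4) = 0.117
P(healthy | x) = 0.117 / 0.1215 ≈ 0.963

0.963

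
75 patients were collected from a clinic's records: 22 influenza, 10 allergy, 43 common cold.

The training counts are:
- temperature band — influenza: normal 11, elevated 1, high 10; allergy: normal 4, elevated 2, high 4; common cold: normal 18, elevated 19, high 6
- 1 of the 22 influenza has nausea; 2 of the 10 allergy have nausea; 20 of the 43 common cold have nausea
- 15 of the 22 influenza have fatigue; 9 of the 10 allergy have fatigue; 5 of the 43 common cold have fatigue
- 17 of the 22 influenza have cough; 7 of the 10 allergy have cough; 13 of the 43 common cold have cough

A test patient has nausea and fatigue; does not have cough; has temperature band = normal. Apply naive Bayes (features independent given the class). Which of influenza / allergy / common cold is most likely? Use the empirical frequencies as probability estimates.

common cold

influenza: (22/75) × (11/22) × (1/22) × (15/22) × (5/22) ≈ 0.00103306
allergy: (10/75) × (4/10) × (2/10) × (9/10) × (3/10) = 0.00288
common cold: (43/75) × (18/43) × (20/43) × (5/43) × (30/43) ≈ 0.00905581
Highest score → common cold.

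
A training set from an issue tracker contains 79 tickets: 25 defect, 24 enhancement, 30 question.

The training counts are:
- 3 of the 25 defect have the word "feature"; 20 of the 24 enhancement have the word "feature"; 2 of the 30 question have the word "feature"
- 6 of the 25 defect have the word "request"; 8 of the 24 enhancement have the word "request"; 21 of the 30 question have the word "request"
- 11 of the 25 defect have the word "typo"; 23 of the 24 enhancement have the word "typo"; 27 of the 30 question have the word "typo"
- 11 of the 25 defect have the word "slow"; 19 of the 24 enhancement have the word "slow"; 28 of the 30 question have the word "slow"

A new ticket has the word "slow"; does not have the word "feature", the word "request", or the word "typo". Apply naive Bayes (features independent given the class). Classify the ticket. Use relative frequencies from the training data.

defect: (25/79) × (22/25) × (19/25) × (14/25) × (11/25) ≈ 0.0521495
enhancement: (24/79) × (4/24) × (16/24) × (1/24) × (19/24) ≈ 0.00111346
question: (30/79) × (28/30) × (9/30) × (3/30) × (28/30) ≈ 0.00992405
Highest score → defect.

defect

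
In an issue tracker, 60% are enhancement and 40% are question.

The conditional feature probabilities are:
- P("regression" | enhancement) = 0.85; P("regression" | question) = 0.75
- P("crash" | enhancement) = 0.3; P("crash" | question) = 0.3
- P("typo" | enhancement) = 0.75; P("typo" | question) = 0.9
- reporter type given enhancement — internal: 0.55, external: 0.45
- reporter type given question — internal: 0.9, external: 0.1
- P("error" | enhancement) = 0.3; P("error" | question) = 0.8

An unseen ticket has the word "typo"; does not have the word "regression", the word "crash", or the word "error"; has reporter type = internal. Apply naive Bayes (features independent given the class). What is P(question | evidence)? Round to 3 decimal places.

0.384

enhancement: 0.6 × (1−0.85) × (1−0.3) × 0.75 × 0.55 × (1−0.3) = 0.01819125
question: 0.4 × (1−0.75) × (1−0.3) × 0.9 × 0.9 × (1−0.8) = 0.01134
P(question | x) = 0.01134 / 0.02953125 ≈ 0.384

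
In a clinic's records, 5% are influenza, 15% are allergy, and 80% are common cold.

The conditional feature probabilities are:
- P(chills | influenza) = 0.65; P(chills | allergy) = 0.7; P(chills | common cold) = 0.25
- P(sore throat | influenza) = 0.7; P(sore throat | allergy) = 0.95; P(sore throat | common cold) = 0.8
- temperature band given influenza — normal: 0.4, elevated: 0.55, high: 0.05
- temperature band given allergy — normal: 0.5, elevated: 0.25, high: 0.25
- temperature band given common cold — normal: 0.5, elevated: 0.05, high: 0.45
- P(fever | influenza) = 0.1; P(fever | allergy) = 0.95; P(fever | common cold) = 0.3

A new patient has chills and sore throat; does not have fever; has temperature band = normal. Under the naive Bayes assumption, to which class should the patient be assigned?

common cold

influenza: 0.05 × 0.65 × 0.7 × 0.4 × (1−0.1) = 0.00819
allergy: 0.15 × 0.7 × 0.95 × 0.5 × (1−0.95) = 0.00249375
common cold: 0.8 × 0.25 × 0.8 × 0.5 × (1−0.3) = 0.056
Highest score → common cold.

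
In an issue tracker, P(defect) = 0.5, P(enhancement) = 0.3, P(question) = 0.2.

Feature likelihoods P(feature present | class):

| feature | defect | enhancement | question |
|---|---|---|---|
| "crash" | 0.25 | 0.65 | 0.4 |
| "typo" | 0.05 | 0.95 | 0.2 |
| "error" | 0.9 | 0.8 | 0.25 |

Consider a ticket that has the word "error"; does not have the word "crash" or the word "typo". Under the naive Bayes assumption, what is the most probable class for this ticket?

defect: 0.5 × (1−0.25) × (1−0.05) × 0.9 = 0.320625
enhancement: 0.3 × (1−0.65) × (1−0.95) × 0.8 = 0.0042
question: 0.2 × (1−0.4) × (1−0.2) × 0.25 = 0.024
Highest score → defect.

defect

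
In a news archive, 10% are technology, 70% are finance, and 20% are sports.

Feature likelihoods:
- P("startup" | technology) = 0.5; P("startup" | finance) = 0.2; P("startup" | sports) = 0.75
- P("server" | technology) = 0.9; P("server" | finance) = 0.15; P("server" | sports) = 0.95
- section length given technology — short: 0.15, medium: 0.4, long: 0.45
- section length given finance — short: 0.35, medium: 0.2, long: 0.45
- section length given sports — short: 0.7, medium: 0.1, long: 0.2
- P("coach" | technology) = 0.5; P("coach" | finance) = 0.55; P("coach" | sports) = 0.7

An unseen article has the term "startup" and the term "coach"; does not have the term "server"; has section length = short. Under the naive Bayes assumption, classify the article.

finance

technology: 0.1 × 0.5 × (1−0.9) × 0.15 × 0.5 = 0.000375
finance: 0.7 × 0.2 × (1−0.15) × 0.35 × 0.55 = 0.0229075
sports: 0.2 × 0.75 × (1−0.95) × 0.7 × 0.7 = 0.003675
Highest score → finance.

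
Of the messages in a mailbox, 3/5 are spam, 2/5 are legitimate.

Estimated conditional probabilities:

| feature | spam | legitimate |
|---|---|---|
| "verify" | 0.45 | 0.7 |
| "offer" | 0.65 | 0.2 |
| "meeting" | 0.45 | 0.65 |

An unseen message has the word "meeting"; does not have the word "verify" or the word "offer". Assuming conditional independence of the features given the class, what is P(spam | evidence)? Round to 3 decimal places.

spam: 0.6 × (1−0.45) × (1−0.65) × 0.45 = 0.051975
legitimate: 0.4 × (1−0.7) × (1−0.2) × 0.65 = 0.0624
P(spam | x) = 0.051975 / 0.114375 ≈ 0.454

0.454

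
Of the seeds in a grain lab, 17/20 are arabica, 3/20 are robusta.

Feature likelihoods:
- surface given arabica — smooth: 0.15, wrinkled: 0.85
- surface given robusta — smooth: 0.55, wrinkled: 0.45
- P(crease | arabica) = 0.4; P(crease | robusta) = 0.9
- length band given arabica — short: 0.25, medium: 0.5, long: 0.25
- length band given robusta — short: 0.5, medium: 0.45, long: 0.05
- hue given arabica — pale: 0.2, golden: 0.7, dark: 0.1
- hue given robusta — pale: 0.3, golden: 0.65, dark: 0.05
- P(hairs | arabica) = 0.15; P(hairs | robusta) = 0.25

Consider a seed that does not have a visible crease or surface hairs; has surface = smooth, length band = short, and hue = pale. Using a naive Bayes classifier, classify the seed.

arabica

arabica: 0.85 × 0.15 × (1−0.4) × 0.25 × 0.2 × (1−0.15) = 0.00325125
robusta: 0.15 × 0.55 × (1−0.9) × 0.5 × 0.3 × (1−0.25) = 0.000928125
Highest score → arabica.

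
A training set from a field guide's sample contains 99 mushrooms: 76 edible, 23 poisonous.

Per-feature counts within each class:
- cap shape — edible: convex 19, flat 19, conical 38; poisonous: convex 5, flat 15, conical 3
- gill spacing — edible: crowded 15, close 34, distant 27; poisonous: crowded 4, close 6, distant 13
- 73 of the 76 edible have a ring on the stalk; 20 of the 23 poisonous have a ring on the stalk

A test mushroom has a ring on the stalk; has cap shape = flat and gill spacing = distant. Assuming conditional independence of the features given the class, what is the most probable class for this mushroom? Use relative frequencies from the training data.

edible: (76/99) × (19/76) × (27/76) × (73/76) ≈ 0.0654904
poisonous: (23/99) × (15/23) × (13/23) × (20/23) ≈ 0.0744687
Highest score → poisonous.

poisonous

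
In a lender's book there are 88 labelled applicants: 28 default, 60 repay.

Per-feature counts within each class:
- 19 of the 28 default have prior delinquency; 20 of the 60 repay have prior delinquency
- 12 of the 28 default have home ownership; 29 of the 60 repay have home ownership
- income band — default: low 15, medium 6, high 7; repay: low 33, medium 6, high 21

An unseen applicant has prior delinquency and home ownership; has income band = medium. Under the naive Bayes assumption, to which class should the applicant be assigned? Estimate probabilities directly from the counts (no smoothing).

default: (28/88) × (19/28) × (12/28) × (6/28) ≈ 0.0198284
repay: (60/88) × (20/60) × (29/60) × (6/60) ≈ 0.0109848
Highest score → default.

default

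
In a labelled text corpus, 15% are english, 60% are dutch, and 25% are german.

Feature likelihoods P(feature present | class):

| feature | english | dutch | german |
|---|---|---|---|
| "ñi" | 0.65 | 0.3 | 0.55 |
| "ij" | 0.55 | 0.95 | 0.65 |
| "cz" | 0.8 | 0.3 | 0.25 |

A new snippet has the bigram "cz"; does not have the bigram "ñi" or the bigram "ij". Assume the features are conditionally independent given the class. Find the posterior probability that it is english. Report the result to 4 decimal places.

english: 0.15 × (1−0.65) × (1−0.55) × 0.8 = 0.0189
dutch: 0.6 × (1−0.3) × (1−0.95) × 0.3 = 0.0063
german: 0.25 × (1−0.55) × (1−0.65) × 0.25 = 0.00984375
P(english | x) = 0.0189 / 0.03504375 ≈ 0.5393

0.5393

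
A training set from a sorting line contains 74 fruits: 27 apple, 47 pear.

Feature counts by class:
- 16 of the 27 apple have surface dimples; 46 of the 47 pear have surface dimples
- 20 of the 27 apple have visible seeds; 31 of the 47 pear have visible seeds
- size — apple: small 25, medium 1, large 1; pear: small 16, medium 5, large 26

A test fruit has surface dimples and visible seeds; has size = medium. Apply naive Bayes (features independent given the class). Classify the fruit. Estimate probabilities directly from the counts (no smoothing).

pear

apple: (27/74) × (16/27) × (20/27) × (1/27) ≈ 0.00593186
pear: (47/74) × (46/47) × (31/47) × (5/47) ≈ 0.0436176
Highest score → pear.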